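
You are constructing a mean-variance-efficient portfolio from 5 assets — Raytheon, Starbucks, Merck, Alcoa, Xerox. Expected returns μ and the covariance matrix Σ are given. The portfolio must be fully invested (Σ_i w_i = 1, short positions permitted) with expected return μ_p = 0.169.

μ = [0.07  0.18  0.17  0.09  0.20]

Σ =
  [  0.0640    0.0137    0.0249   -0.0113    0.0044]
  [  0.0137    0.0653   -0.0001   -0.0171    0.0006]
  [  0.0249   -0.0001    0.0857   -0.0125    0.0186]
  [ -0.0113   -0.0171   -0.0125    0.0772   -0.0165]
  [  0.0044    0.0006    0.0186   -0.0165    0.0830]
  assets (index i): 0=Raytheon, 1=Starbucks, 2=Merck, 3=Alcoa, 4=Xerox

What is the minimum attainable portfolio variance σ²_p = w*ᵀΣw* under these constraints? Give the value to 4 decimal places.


u=Σ⁻¹μ = [-0.0586  3.4730  1.8612  2.7666  2.5205]
v=Σ⁻¹𝟙 = [11.3071  18.9014  8.7589  23.1972  13.9608]
a=μᵀu=1.690538  b=𝟙ᵀu=10.562678  c=𝟙ᵀv=76.125451  D=ac−b²=17.122822
λ₁=(c·0.169−b)/D = (76.125451·0.169−10.562678)/17.122822 = 0.134471
λ₂=(a−b·0.169)/D = (1.690538−10.562678·0.169)/17.122822 = -0.005522
w* = 0.134471·u + -0.005522·v:
  w_0 = 0.134471·-0.0586 + -0.005522·11.3071 = -0.0703  (Raytheon)
  w_1 = 0.134471·3.4730 + -0.005522·18.9014 = 0.3626  (Starbucks)
  w_2 = 0.134471·1.8612 + -0.005522·8.7589 = 0.2019  (Merck)
  w_3 = 0.134471·2.7666 + -0.005522·23.1972 = 0.2439  (Alcoa)
  w_4 = 0.134471·2.5205 + -0.005522·13.9608 = 0.2618  (Xerox)
Σw_i=1.0000  μᵀw=0.1690
σ²=wᵀΣw=λ₁·μ_p+λ₂ = 0.134471·0.169 + -0.005522 = 0.017203 ≈ 0.0172

0.0172


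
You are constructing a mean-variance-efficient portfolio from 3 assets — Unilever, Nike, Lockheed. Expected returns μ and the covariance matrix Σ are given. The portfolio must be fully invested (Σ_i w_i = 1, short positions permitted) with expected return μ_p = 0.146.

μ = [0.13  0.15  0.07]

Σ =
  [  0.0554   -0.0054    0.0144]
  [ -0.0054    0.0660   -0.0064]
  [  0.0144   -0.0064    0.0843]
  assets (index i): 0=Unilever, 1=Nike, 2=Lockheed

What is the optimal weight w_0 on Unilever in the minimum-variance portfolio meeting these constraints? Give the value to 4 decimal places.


u=Σ⁻¹μ = [2.4356  2.5308  0.6065]
v=Σ⁻¹𝟙 = [17.0900  17.5462  10.2752]
a=μᵀu=0.738705  b=𝟙ᵀu=5.572891  c=𝟙ᵀv=44.911380  D=ac−b²=2.119135
λ₁=(c·0.146−b)/D = (44.911380·0.146−5.572891)/2.119135 = 0.464421
λ₂=(a−b·0.146)/D = (0.738705−5.572891·0.146)/2.119135 = -0.035362
w* = 0.464421·u + -0.035362·v:
  w_0 = 0.464421·2.4356 + -0.035362·17.0900 = 0.5268  (Unilever)
  w_1 = 0.464421·2.5308 + -0.035362·17.5462 = 0.5549  (Nike)
  w_2 = 0.464421·0.6065 + -0.035362·10.2752 = -0.0817  (Lockheed)
Σw_i=1.0000  μᵀw=0.1460
σ²=wᵀΣw=λ₁·μ_p+λ₂ = 0.464421·0.146 + -0.035362 = 0.032443 ≈ 0.0324

0.5268


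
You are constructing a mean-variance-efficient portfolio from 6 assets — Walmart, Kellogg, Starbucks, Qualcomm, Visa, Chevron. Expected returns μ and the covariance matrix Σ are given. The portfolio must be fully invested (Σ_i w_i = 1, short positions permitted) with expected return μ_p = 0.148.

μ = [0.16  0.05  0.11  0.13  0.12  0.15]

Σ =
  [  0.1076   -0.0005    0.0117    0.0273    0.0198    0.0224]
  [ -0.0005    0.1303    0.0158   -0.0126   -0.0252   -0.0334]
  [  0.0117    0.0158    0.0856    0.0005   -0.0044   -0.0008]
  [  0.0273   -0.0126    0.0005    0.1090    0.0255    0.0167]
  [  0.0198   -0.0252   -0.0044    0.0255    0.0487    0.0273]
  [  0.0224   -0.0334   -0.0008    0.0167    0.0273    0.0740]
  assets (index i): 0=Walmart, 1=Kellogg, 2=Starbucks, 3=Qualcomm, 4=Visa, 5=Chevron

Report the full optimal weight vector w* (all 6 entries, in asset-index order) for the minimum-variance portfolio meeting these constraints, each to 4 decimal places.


x=Σ⁻¹μ = [0.5976  1.0355  1.1114  0.5176  1.6996  1.5817]
y=Σ⁻¹𝟙 = [1.3046  13.4901  10.0957  4.0879  19.4712  11.2107]
a=μᵀx=0.778135  b=𝟙ᵀx=6.543339  c=𝟙ᵀy=59.660148  D=ac−b²=3.608382
λ₁=(c·0.148−b)/D = (59.660148·0.148−6.543339)/3.608382 = 0.633625
λ₂=(a−b·0.148)/D = (0.778135−6.543339·0.148)/3.608382 = -0.052732
w* = 0.633625·x + -0.052732·y:
  w_0 = 0.633625·0.5976 + -0.052732·1.3046 = 0.3099  (Walmart)
  w_1 = 0.633625·1.0355 + -0.052732·13.4901 = -0.0553  (Kellogg)
  w_2 = 0.633625·1.1114 + -0.052732·10.0957 = 0.1718  (Starbucks)
  w_3 = 0.633625·0.5176 + -0.052732·4.0879 = 0.1124  (Qualcomm)
  w_4 = 0.633625·1.6996 + -0.052732·19.4712 = 0.0502  (Visa)
  w_5 = 0.633625·1.5817 + -0.052732·11.2107 = 0.4110  (Chevron)
Σw_i=1.0000  μᵀw=0.1480
σ²=wᵀΣw=λ₁·μ_p+λ₂ = 0.633625·0.148 + -0.052732 = 0.041044 ≈ 0.0410

0.3099  -0.0553  0.1718  0.1124  0.0502  0.4110


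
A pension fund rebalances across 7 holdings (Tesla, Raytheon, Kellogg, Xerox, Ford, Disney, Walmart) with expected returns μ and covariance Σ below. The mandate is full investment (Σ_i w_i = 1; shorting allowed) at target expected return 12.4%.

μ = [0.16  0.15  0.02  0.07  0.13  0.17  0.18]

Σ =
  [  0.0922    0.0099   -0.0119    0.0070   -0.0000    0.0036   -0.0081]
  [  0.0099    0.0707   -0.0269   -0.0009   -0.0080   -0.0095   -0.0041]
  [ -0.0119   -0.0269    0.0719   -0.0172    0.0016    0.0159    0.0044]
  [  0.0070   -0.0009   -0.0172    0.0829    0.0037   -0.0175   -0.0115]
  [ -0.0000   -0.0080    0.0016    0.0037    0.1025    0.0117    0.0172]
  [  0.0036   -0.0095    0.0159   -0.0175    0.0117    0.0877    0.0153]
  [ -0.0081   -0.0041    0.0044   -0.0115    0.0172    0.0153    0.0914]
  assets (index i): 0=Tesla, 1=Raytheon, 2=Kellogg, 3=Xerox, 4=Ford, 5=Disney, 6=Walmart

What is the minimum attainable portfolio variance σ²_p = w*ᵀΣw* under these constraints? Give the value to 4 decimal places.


g=Σ⁻¹μ = [1.5848  2.9468  1.5055  1.6600  0.8890  1.7991  1.9099]
h=Σ⁻¹𝟙 = [10.6038  26.1470  27.2744  20.4277  7.6157  9.9592  11.2105]
a=μᵀg=1.607089  b=𝟙ᵀg=12.295067  c=𝟙ᵀh=113.238245  D=ac−b²=30.815301
λ₁=(c·0.124−b)/D = (113.238245·0.124−12.295067)/30.815301 = 0.056676
λ₂=(a−b·0.124)/D = (1.607089−12.295067·0.124)/30.815301 = 0.002677
w* = 0.056676·g + 0.002677·h:
  w_0 = 0.056676·1.5848 + 0.002677·10.6038 = 0.1182  (Tesla)
  w_1 = 0.056676·2.9468 + 0.002677·26.1470 = 0.2370  (Raytheon)
  w_2 = 0.056676·1.5055 + 0.002677·27.2744 = 0.1583  (Kellogg)
  w_3 = 0.056676·1.6600 + 0.002677·20.4277 = 0.1488  (Xerox)
  w_4 = 0.056676·0.8890 + 0.002677·7.6157 = 0.0708  (Ford)
  w_5 = 0.056676·1.7991 + 0.002677·9.9592 = 0.1286  (Disney)
  w_6 = 0.056676·1.9099 + 0.002677·11.2105 = 0.1383  (Walmart)
Σw_i=1.0000  μᵀw=0.1240
σ²=wᵀΣw=λ₁·μ_p+λ₂ = 0.056676·0.124 + 0.002677 = 0.009705 ≈ 0.0097

0.0097


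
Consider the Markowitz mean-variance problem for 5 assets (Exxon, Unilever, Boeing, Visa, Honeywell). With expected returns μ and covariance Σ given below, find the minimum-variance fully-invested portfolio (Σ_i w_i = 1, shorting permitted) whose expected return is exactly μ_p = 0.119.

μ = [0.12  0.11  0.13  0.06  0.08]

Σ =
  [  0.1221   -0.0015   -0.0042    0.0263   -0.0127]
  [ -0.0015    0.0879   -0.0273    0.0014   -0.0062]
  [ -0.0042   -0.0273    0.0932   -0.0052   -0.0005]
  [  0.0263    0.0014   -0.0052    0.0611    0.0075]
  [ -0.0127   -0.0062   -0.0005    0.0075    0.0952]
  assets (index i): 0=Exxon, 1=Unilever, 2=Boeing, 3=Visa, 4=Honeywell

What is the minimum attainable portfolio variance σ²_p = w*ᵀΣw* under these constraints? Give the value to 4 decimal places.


p=Σ⁻¹μ = [1.0798  1.9770  2.0571  0.5140  1.0835]
q=Σ⁻¹𝟙 = [7.4556  17.3859  16.9332  12.7622  11.7146]
a=μᵀp=0.731984  b=𝟙ᵀp=6.711330  c=𝟙ᵀq=66.251444  D=ac−b²=3.453071
λ₁=(c·0.119−b)/D = (66.251444·0.119−6.711330)/3.453071 = 0.339579
λ₂=(a−b·0.119)/D = (0.731984−6.711330·0.119)/3.453071 = -0.019306
w* = 0.339579·p + -0.019306·q:
  w_0 = 0.339579·1.0798 + -0.019306·7.4556 = 0.2228  (Exxon)
  w_1 = 0.339579·1.9770 + -0.019306·17.3859 = 0.3357  (Unilever)
  w_2 = 0.339579·2.0571 + -0.019306·16.9332 = 0.3716  (Boeing)
  w_3 = 0.339579·0.5140 + -0.019306·12.7622 = -0.0718  (Visa)
  w_4 = 0.339579·1.0835 + -0.019306·11.7146 = 0.1418  (Honeywell)
Σw_i=1.0000  μᵀw=0.1190
σ²=wᵀΣw=λ₁·μ_p+λ₂ = 0.339579·0.119 + -0.019306 = 0.021104 ≈ 0.0211

0.0211


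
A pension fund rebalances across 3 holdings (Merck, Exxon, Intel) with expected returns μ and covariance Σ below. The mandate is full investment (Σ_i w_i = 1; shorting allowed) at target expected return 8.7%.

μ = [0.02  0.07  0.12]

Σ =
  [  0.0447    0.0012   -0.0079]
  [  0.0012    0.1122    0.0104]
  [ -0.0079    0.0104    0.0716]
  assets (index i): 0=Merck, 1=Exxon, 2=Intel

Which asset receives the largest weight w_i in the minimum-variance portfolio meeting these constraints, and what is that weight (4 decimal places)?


g=Σ⁻¹μ = [0.7338  0.4594  1.6902]
h=Σ⁻¹𝟙 = [24.9485  7.1929  15.6744]
a=μᵀg=0.249658  b=𝟙ᵀg=2.883402  c=𝟙ᵀh=47.815791  D=ac−b²=3.623607
λ₁=(c·0.087−b)/D = (47.815791·0.087−2.883402)/3.623607 = 0.352293
λ₂=(a−b·0.087)/D = (0.249658−2.883402·0.087)/3.623607 = -0.000330
w* = 0.352293·g + -0.000330·h:
  w_0 = 0.352293·0.7338 + -0.000330·24.9485 = 0.2503  (Merck)
  w_1 = 0.352293·0.4594 + -0.000330·7.1929 = 0.1595  (Exxon)
  w_2 = 0.352293·1.6902 + -0.000330·15.6744 = 0.5903  (Intel)
Σw_i=1.0000  μᵀw=0.0870
σ²=wᵀΣw=λ₁·μ_p+λ₂ = 0.352293·0.087 + -0.000330 = 0.030319 ≈ 0.0303

Intel (0.5903)


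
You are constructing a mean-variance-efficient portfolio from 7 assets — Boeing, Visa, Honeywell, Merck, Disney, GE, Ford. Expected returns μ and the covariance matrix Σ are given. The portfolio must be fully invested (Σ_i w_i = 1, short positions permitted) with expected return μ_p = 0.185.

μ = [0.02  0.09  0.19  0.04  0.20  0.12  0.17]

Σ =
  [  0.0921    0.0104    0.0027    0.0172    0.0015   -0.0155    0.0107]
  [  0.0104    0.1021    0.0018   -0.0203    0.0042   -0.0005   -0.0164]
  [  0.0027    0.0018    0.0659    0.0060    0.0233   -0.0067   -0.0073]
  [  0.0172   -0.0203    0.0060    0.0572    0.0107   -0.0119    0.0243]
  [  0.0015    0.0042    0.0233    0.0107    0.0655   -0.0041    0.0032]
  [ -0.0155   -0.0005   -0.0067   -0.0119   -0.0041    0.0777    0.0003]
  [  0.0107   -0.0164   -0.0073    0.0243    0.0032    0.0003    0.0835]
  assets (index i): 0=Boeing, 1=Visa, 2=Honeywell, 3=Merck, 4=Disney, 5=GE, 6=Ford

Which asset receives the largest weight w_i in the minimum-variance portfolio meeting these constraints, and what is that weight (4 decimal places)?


u=Σ⁻¹μ = [0.0556  1.0977  2.5928  -0.2512  2.0962  1.8488  2.4572]
v=Σ⁻¹𝟙 = [7.6763  13.4708  13.2576  17.0075  7.4330  18.5915  9.4960]
a=μᵀu=1.641298  b=𝟙ᵀu=9.897056  c=𝟙ᵀv=86.932820  D=ac−b²=44.730950
λ₁=(c·0.185−b)/D = (86.932820·0.185−9.897056)/44.730950 = 0.138283
λ₂=(a−b·0.185)/D = (1.641298−9.897056·0.185)/44.730950 = -0.004240
w* = 0.138283·u + -0.004240·v:
  w_0 = 0.138283·0.0556 + -0.004240·7.6763 = -0.0249  (Boeing)
  w_1 = 0.138283·1.0977 + -0.004240·13.4708 = 0.0947  (Visa)
  w_2 = 0.138283·2.5928 + -0.004240·13.2576 = 0.3023  (Honeywell)
  w_3 = 0.138283·-0.2512 + -0.004240·17.0075 = -0.1068  (Merck)
  w_4 = 0.138283·2.0962 + -0.004240·7.4330 = 0.2583  (Disney)
  w_5 = 0.138283·1.8488 + -0.004240·18.5915 = 0.1768  (GE)
  w_6 = 0.138283·2.4572 + -0.004240·9.4960 = 0.2995  (Ford)
Σw_i=1.0000  μᵀw=0.1850
σ²=wᵀΣw=λ₁·μ_p+λ₂ = 0.138283·0.185 + -0.004240 = 0.021342 ≈ 0.0213

Honeywell (0.3023)


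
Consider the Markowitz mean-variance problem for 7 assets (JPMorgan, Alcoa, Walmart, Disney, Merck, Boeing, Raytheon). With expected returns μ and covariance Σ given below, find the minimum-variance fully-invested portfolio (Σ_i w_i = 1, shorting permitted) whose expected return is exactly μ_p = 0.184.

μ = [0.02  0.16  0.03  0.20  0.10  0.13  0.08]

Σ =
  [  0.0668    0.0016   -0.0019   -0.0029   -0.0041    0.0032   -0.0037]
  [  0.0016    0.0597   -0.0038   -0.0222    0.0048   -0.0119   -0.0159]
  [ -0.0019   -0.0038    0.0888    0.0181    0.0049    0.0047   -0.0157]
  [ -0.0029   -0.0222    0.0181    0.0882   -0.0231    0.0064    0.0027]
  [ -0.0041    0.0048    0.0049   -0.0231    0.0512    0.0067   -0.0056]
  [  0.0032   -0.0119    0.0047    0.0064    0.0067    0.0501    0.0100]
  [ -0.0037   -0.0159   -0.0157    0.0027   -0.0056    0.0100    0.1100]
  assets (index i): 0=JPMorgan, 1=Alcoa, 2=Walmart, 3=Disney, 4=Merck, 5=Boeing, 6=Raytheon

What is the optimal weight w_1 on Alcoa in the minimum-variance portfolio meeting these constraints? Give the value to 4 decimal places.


g=Σ⁻¹μ = [0.5049  4.7647  -0.4057  4.2084  3.2879  2.5134  1.2107]
h=Σ⁻¹𝟙 = [17.2364  30.3573  8.4085  23.3985  27.3643  15.7084  14.6495]
a=μᵀg=2.354349  b=𝟙ᵀg=16.084330  c=𝟙ᵀh=137.122879  D=ac−b²=64.129372
λ₁=(c·0.184−b)/D = (137.122879·0.184−16.084330)/64.129372 = 0.142622
λ₂=(a−b·0.184)/D = (2.354349−16.084330·0.184)/64.129372 = -0.009437
w* = 0.142622·g + -0.009437·h:
  w_0 = 0.142622·0.5049 + -0.009437·17.2364 = -0.0906  (JPMorgan)
  w_1 = 0.142622·4.7647 + -0.009437·30.3573 = 0.3931  (Alcoa)
  w_2 = 0.142622·-0.4057 + -0.009437·8.4085 = -0.1372  (Walmart)
  w_3 = 0.142622·4.2084 + -0.009437·23.3985 = 0.3794  (Disney)
  w_4 = 0.142622·3.2879 + -0.009437·27.3643 = 0.2107  (Merck)
  w_5 = 0.142622·2.5134 + -0.009437·15.7084 = 0.2102  (Boeing)
  w_6 = 0.142622·1.2107 + -0.009437·14.6495 = 0.0344  (Raytheon)
Σw_i=1.0000  μᵀw=0.1840
σ²=wᵀΣw=λ₁·μ_p+λ₂ = 0.142622·0.184 + -0.009437 = 0.016806 ≈ 0.0168

0.3931


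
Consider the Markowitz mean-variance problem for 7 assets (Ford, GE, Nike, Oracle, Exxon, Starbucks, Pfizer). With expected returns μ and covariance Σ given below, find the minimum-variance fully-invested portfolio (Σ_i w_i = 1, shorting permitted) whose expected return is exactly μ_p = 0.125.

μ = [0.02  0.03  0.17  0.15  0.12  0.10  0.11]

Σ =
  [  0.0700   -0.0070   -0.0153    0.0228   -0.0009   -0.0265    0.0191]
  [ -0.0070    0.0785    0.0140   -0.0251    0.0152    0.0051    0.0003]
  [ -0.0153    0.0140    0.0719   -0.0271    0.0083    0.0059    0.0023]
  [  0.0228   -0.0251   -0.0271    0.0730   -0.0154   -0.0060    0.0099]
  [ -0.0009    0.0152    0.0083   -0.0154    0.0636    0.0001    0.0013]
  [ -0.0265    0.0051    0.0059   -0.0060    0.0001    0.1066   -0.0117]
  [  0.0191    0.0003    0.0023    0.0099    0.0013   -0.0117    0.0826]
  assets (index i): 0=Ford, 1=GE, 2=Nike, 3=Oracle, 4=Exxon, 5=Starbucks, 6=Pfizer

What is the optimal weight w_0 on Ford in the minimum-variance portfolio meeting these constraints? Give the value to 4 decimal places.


x=Σ⁻¹μ = [-0.0272  0.5311  3.3654  3.9362  2.2537  1.0359  0.8818]
y=Σ⁻¹𝟙 = [15.6627  14.4994  20.7175  25.0187  15.6792  13.5442  6.5283]
a=μᵀx=1.648991  b=𝟙ᵀx=11.977060  c=𝟙ᵀy=111.650042  D=ac−b²=40.659919
λ₁=(c·0.125−b)/D = (111.650042·0.125−11.977060)/40.659919 = 0.048677
λ₂=(a−b·0.125)/D = (1.648991−11.977060·0.125)/40.659919 = 0.003735
w* = 0.048677·x + 0.003735·y:
  w_0 = 0.048677·-0.0272 + 0.003735·15.6627 = 0.0572  (Ford)
  w_1 = 0.048677·0.5311 + 0.003735·14.4994 = 0.0800  (GE)
  w_2 = 0.048677·3.3654 + 0.003735·20.7175 = 0.2412  (Nike)
  w_3 = 0.048677·3.9362 + 0.003735·25.0187 = 0.2850  (Oracle)
  w_4 = 0.048677·2.2537 + 0.003735·15.6792 = 0.1683  (Exxon)
  w_5 = 0.048677·1.0359 + 0.003735·13.5442 = 0.1010  (Starbucks)
  w_6 = 0.048677·0.8818 + 0.003735·6.5283 = 0.0673  (Pfizer)
Σw_i=1.0000  μᵀw=0.1250
σ²=wᵀΣw=λ₁·μ_p+λ₂ = 0.048677·0.125 + 0.003735 = 0.009819 ≈ 0.0098

0.0572


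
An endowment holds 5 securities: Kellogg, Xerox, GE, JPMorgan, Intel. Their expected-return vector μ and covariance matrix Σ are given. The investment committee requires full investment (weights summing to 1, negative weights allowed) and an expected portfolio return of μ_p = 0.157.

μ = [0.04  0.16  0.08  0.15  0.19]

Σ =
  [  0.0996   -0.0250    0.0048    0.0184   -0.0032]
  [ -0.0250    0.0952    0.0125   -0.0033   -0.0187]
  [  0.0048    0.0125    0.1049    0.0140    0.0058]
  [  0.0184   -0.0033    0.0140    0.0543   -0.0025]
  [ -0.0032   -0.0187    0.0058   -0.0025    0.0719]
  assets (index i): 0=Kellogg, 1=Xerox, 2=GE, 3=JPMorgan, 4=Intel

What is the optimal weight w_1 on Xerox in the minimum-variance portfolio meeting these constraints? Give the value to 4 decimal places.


0.2747

p=Σ⁻¹μ = [0.6513  2.6569  -0.1638  2.9055  3.4768]
q=Σ⁻¹𝟙 = [12.0319  17.4702  3.7954  15.3069  19.2135]
a=μᵀp=1.534466  b=𝟙ᵀp=9.526719  c=𝟙ᵀq=67.817728  D=ac−b²=13.305604
λ₁=(c·0.157−b)/D = (67.817728·0.157−9.526719)/13.305604 = 0.084225
λ₂=(a−b·0.157)/D = (1.534466−9.526719·0.157)/13.305604 = 0.002914
w* = 0.084225·p + 0.002914·q:
  w_0 = 0.084225·0.6513 + 0.002914·12.0319 = 0.0899  (Kellogg)
  w_1 = 0.084225·2.6569 + 0.002914·17.4702 = 0.2747  (Xerox)
  w_2 = 0.084225·-0.1638 + 0.002914·3.7954 = -0.0027  (GE)
  w_3 = 0.084225·2.9055 + 0.002914·15.3069 = 0.2893  (JPMorgan)
  w_4 = 0.084225·3.4768 + 0.002914·19.2135 = 0.3488  (Intel)
Σw_i=1.0000  μᵀw=0.1570
σ²=wᵀΣw=λ₁·μ_p+λ₂ = 0.084225·0.157 + 0.002914 = 0.016137 ≈ 0.0161


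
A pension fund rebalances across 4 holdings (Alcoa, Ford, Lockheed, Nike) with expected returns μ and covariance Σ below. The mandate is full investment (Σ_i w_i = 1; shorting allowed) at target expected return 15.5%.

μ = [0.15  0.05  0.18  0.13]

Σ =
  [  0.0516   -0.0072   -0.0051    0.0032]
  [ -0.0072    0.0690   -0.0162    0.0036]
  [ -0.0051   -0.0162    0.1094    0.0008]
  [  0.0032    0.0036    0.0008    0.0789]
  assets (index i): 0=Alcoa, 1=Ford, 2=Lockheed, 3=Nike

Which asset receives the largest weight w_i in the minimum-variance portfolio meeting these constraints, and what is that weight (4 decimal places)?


u=Σ⁻¹μ = [3.2191  1.4556  2.0005  1.4304]
v=Σ⁻¹𝟙 = [22.6973  19.3497  12.9856  10.7392]
a=μᵀu=1.101685  b=𝟙ᵀu=8.105582  c=𝟙ᵀv=65.771752  D=ac−b²=6.759266
λ₁=(c·0.155−b)/D = (65.771752·0.155−8.105582)/6.759266 = 0.309063
λ₂=(a−b·0.155)/D = (1.101685−8.105582·0.155)/6.759266 = -0.022884
w* = 0.309063·u + -0.022884·v:
  w_0 = 0.309063·3.2191 + -0.022884·22.6973 = 0.4755  (Alcoa)
  w_1 = 0.309063·1.4556 + -0.022884·19.3497 = 0.0071  (Ford)
  w_2 = 0.309063·2.0005 + -0.022884·12.9856 = 0.3211  (Lockheed)
  w_3 = 0.309063·1.4304 + -0.022884·10.7392 = 0.1963  (Nike)
Σw_i=1.0000  μᵀw=0.1550
σ²=wᵀΣw=λ₁·μ_p+λ₂ = 0.309063·0.155 + -0.022884 = 0.025021 ≈ 0.0250

Alcoa (0.4755)


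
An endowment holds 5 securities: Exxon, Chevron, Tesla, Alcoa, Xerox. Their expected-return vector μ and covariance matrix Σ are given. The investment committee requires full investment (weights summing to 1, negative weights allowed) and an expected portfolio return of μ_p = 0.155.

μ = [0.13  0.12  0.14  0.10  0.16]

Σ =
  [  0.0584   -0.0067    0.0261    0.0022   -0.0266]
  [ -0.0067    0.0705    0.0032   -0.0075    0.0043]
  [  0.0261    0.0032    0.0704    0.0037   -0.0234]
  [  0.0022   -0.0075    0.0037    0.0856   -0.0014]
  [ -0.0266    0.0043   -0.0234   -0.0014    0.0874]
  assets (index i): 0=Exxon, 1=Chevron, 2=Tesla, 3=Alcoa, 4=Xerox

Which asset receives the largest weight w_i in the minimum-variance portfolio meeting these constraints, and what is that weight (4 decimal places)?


Xerox (0.5523)

u=Σ⁻¹μ = [3.0427  1.8494  1.7613  1.2276  3.1570]
v=Σ⁻¹𝟙 = [22.9506  15.8952  11.2571  12.3396  20.8562]
a=μᵀu=1.491934  b=𝟙ᵀu=11.037944  c=𝟙ᵀv=83.298673  D=ac−b²=2.439910
λ₁=(c·0.155−b)/D = (83.298673·0.155−11.037944)/2.439910 = 0.767795
λ₂=(a−b·0.155)/D = (1.491934−11.037944·0.155)/2.439910 = -0.089736
w* = 0.767795·u + -0.089736·v:
  w_0 = 0.767795·3.0427 + -0.089736·22.9506 = 0.2767  (Exxon)
  w_1 = 0.767795·1.8494 + -0.089736·15.8952 = -0.0064  (Chevron)
  w_2 = 0.767795·1.7613 + -0.089736·11.2571 = 0.3422  (Tesla)
  w_3 = 0.767795·1.2276 + -0.089736·12.3396 = -0.1648  (Alcoa)
  w_4 = 0.767795·3.1570 + -0.089736·20.8562 = 0.5523  (Xerox)
Σw_i=1.0000  μᵀw=0.1550
σ²=wᵀΣw=λ₁·μ_p+λ₂ = 0.767795·0.155 + -0.089736 = 0.029272 ≈ 0.0293


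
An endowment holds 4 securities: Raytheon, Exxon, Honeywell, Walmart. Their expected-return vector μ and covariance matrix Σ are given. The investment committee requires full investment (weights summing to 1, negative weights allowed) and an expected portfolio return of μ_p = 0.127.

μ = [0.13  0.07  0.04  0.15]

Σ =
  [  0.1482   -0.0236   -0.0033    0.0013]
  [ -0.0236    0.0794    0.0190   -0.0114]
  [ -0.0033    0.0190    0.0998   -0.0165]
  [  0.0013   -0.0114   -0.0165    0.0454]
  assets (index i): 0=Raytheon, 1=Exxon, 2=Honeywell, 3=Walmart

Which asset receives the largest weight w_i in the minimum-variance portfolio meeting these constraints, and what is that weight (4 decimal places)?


Walmart (0.6090)

u=Σ⁻¹μ = [1.1136  1.5922  0.7890  3.9586]
v=Σ⁻¹𝟙 = [9.4359  16.8572  12.1496  30.4047]
a=μᵀu=0.881569  b=𝟙ᵀu=7.453353  c=𝟙ᵀv=68.847320  D=ac−b²=5.141229
λ₁=(c·0.127−b)/D = (68.847320·0.127−7.453353)/5.141229 = 0.250963
λ₂=(a−b·0.127)/D = (0.881569−7.453353·0.127)/5.141229 = -0.012644
w* = 0.250963·u + -0.012644·v:
  w_0 = 0.250963·1.1136 + -0.012644·9.4359 = 0.1602  (Raytheon)
  w_1 = 0.250963·1.5922 + -0.012644·16.8572 = 0.1864  (Exxon)
  w_2 = 0.250963·0.7890 + -0.012644·12.1496 = 0.0444  (Honeywell)
  w_3 = 0.250963·3.9586 + -0.012644·30.4047 = 0.6090  (Walmart)
Σw_i=1.0000  μᵀw=0.1270
σ²=wᵀΣw=λ₁·μ_p+λ₂ = 0.250963·0.127 + -0.012644 = 0.019228 ≈ 0.0192


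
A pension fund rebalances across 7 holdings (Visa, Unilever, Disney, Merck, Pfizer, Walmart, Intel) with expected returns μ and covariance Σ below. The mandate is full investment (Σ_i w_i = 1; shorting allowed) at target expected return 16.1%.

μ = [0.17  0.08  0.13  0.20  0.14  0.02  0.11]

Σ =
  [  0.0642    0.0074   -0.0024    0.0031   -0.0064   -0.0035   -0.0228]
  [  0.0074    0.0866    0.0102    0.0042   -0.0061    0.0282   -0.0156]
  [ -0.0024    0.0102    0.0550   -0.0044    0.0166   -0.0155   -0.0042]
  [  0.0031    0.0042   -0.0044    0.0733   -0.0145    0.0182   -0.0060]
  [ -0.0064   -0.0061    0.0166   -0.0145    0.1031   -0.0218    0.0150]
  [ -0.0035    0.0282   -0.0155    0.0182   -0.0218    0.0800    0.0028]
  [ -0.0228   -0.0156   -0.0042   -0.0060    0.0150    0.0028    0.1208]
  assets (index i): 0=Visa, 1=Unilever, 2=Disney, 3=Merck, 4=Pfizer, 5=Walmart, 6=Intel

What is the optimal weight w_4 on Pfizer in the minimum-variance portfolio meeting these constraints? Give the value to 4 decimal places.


0.1162

x=Σ⁻¹μ = [3.2815  0.4968  2.4385  3.0468  1.4596  0.3381  1.6411]
y=Σ⁻¹𝟙 = [21.6569  4.5232  21.3198  13.1162  11.1919  15.6089  12.5910]
a=μᵀx=1.915592  b=𝟙ᵀx=12.702386  c=𝟙ᵀy=100.007843  D=ac−b²=30.223562
λ₁=(c·0.161−b)/D = (100.007843·0.161−12.702386)/30.223562 = 0.112458
λ₂=(a−b·0.161)/D = (1.915592−12.702386·0.161)/30.223562 = -0.004284
w* = 0.112458·x + -0.004284·y:
  w_0 = 0.112458·3.2815 + -0.004284·21.6569 = 0.2762  (Visa)
  w_1 = 0.112458·0.4968 + -0.004284·4.5232 = 0.0365  (Unilever)
  w_2 = 0.112458·2.4385 + -0.004284·21.3198 = 0.1829  (Disney)
  w_3 = 0.112458·3.0468 + -0.004284·13.1162 = 0.2864  (Merck)
  w_4 = 0.112458·1.4596 + -0.004284·11.1919 = 0.1162  (Pfizer)
  w_5 = 0.112458·0.3381 + -0.004284·15.6089 = -0.0289  (Walmart)
  w_6 = 0.112458·1.6411 + -0.004284·12.5910 = 0.1306  (Intel)
Σw_i=1.0000  μᵀw=0.1610
σ²=wᵀΣw=λ₁·μ_p+λ₂ = 0.112458·0.161 + -0.004284 = 0.013821 ≈ 0.0138


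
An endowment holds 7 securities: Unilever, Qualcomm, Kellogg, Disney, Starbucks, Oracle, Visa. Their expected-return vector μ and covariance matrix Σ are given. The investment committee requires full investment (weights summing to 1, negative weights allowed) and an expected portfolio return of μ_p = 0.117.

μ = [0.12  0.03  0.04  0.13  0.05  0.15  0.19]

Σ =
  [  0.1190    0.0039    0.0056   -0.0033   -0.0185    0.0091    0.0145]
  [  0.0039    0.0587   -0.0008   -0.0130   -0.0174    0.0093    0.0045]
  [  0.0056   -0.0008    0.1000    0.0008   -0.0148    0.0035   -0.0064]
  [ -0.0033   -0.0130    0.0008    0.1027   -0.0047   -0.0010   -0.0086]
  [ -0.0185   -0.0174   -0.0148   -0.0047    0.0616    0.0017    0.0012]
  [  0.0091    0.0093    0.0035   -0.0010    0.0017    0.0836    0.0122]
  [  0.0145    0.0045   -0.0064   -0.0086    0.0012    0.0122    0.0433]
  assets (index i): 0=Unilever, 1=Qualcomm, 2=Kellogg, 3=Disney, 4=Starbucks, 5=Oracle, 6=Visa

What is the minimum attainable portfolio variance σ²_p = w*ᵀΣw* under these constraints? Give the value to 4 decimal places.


x=Σ⁻¹μ = [0.6272  0.8359  0.8117  1.8183  1.4602  0.9696  4.2586]
y=Σ⁻¹𝟙 = [9.2703  27.3544  15.3810  16.5825  31.1956  3.7972  20.7800]
a=μᵀx=1.396772  b=𝟙ᵀx=10.781583  c=𝟙ᵀy=124.360965  D=ac−b²=57.461423
λ₁=(c·0.117−b)/D = (124.360965·0.117−10.781583)/57.461423 = 0.065586
λ₂=(a−b·0.117)/D = (1.396772−10.781583·0.117)/57.461423 = 0.002355
w* = 0.065586·x + 0.002355·y:
  w_0 = 0.065586·0.6272 + 0.002355·9.2703 = 0.0630  (Unilever)
  w_1 = 0.065586·0.8359 + 0.002355·27.3544 = 0.1192  (Qualcomm)
  w_2 = 0.065586·0.8117 + 0.002355·15.3810 = 0.0895  (Kellogg)
  w_3 = 0.065586·1.8183 + 0.002355·16.5825 = 0.1583  (Disney)
  w_4 = 0.065586·1.4602 + 0.002355·31.1956 = 0.1692  (Starbucks)
  w_5 = 0.065586·0.9696 + 0.002355·3.7972 = 0.0725  (Oracle)
  w_6 = 0.065586·4.2586 + 0.002355·20.7800 = 0.3282  (Visa)
Σw_i=1.0000  μᵀw=0.1170
σ²=wᵀΣw=λ₁·μ_p+λ₂ = 0.065586·0.117 + 0.002355 = 0.010029 ≈ 0.0100

0.0100


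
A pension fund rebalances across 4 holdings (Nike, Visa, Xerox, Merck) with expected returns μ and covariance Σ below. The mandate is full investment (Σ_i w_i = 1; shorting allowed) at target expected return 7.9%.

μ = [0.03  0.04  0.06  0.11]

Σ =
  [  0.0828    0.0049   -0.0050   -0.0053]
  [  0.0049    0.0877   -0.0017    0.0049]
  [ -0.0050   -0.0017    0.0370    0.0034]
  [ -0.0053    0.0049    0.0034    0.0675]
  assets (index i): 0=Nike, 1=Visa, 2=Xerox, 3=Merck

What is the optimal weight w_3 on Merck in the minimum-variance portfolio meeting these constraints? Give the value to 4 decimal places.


g=Σ⁻¹μ = [0.5353  0.3691  1.5670  1.5659]
h=Σ⁻¹𝟙 = [14.0412  10.3955  28.1390  13.7453]
a=μᵀg=0.297098  b=𝟙ᵀg=4.037378  c=𝟙ᵀh=66.320949  D=ac−b²=3.403403
λ₁=(c·0.079−b)/D = (66.320949·0.079−4.037378)/3.403403 = 0.353169
λ₂=(a−b·0.079)/D = (0.297098−4.037378·0.079)/3.403403 = -0.006421
w* = 0.353169·g + -0.006421·h:
  w_0 = 0.353169·0.5353 + -0.006421·14.0412 = 0.0989  (Nike)
  w_1 = 0.353169·0.3691 + -0.006421·10.3955 = 0.0636  (Visa)
  w_2 = 0.353169·1.5670 + -0.006421·28.1390 = 0.3727  (Xerox)
  w_3 = 0.353169·1.5659 + -0.006421·13.7453 = 0.4648  (Merck)
Σw_i=1.0000  μᵀw=0.0790
σ²=wᵀΣw=λ₁·μ_p+λ₂ = 0.353169·0.079 + -0.006421 = 0.021479 ≈ 0.0215

0.4648


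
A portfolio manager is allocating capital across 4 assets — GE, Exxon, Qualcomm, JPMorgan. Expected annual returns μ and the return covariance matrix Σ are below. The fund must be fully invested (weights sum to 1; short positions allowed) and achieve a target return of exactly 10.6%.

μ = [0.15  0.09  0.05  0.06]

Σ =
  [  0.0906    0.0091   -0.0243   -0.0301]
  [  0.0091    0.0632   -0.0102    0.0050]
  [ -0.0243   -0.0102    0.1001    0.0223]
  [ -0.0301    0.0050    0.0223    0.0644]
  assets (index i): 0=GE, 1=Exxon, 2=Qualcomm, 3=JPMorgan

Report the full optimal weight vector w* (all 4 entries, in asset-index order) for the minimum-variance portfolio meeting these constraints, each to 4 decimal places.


x=Σ⁻¹μ = [2.3092  1.0910  0.8041  1.6478]
y=Σ⁻¹𝟙 = [19.2944  13.3948  11.7051  19.4529]
a=μᵀx=0.583641  b=𝟙ᵀx=5.852115  c=𝟙ᵀy=63.847128  D=ac−b²=3.016560
λ₁=(c·0.106−b)/D = (63.847128·0.106−5.852115)/3.016560 = 0.303551
λ₂=(a−b·0.106)/D = (0.583641−5.852115·0.106)/3.016560 = -0.012161
w* = 0.303551·x + -0.012161·y:
  w_0 = 0.303551·2.3092 + -0.012161·19.2944 = 0.4663  (GE)
  w_1 = 0.303551·1.0910 + -0.012161·13.3948 = 0.1683  (Exxon)
  w_2 = 0.303551·0.8041 + -0.012161·11.7051 = 0.1018  (Qualcomm)
  w_3 = 0.303551·1.6478 + -0.012161·19.4529 = 0.2636  (JPMorgan)
Σw_i=1.0000  μᵀw=0.1060
σ²=wᵀΣw=λ₁·μ_p+λ₂ = 0.303551·0.106 + -0.012161 = 0.020016 ≈ 0.0200

0.4663  0.1683  0.1018  0.2636


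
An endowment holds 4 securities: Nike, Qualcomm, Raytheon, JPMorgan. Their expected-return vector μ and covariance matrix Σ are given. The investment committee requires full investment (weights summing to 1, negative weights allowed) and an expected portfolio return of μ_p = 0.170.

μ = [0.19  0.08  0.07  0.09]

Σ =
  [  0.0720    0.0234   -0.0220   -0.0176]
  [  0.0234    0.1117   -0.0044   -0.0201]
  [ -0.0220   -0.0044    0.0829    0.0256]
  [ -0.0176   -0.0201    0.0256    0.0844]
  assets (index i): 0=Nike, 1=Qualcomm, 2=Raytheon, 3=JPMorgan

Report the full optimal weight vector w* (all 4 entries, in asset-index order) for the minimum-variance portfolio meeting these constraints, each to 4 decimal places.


p=Σ⁻¹μ = [3.2734  0.3402  1.2865  1.4397]
q=Σ⁻¹𝟙 = [18.6583  8.0187  13.2289  13.6363]
a=μᵀp=0.868791  b=𝟙ᵀp=6.339860  c=𝟙ᵀq=53.542196  D=ac−b²=6.323131
λ₁=(c·0.170−b)/D = (53.542196·0.170−6.339860)/6.323131 = 0.436858
λ₂=(a−b·0.170)/D = (0.868791−6.339860·0.170)/6.323131 = -0.033051
w* = 0.436858·p + -0.033051·q:
  w_0 = 0.436858·3.2734 + -0.033051·18.6583 = 0.8133  (Nike)
  w_1 = 0.436858·0.3402 + -0.033051·8.0187 = -0.1164  (Qualcomm)
  w_2 = 0.436858·1.2865 + -0.033051·13.2289 = 0.1248  (Raytheon)
  w_3 = 0.436858·1.4397 + -0.033051·13.6363 = 0.1783  (JPMorgan)
Σw_i=1.0000  μᵀw=0.1700
σ²=wᵀΣw=λ₁·μ_p+λ₂ = 0.436858·0.170 + -0.033051 = 0.041215 ≈ 0.0412

0.8133  -0.1164  0.1248  0.1783


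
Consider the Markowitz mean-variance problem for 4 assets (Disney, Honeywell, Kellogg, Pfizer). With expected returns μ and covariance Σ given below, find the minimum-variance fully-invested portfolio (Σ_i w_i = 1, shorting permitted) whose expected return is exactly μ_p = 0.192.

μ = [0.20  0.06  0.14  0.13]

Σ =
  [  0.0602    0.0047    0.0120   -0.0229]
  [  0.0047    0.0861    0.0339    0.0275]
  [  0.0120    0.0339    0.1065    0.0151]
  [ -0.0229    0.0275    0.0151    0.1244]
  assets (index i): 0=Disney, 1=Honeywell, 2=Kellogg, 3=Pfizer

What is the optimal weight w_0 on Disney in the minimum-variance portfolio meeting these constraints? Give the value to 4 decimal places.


0.7118

p=Σ⁻¹μ = [3.8664  -0.3667  0.7479  1.7470]
q=Σ⁻¹𝟙 = [19.0724  5.8864  3.9825  9.7648]
a=μᵀp=1.083094  b=𝟙ᵀp=5.994642  c=𝟙ᵀq=38.706139  D=ac−b²=5.986664
λ₁=(c·0.192−b)/D = (38.706139·0.192−5.994642)/5.986664 = 0.240023
λ₂=(a−b·0.192)/D = (1.083094−5.994642·0.192)/5.986664 = -0.011338
w* = 0.240023·p + -0.011338·q:
  w_0 = 0.240023·3.8664 + -0.011338·19.0724 = 0.7118  (Disney)
  w_1 = 0.240023·-0.3667 + -0.011338·5.8864 = -0.1547  (Honeywell)
  w_2 = 0.240023·0.7479 + -0.011338·3.9825 = 0.1344  (Kellogg)
  w_3 = 0.240023·1.7470 + -0.011338·9.7648 = 0.3086  (Pfizer)
Σw_i=1.0000  μᵀw=0.1920
σ²=wᵀΣw=λ₁·μ_p+λ₂ = 0.240023·0.192 + -0.011338 = 0.034746 ≈ 0.0347


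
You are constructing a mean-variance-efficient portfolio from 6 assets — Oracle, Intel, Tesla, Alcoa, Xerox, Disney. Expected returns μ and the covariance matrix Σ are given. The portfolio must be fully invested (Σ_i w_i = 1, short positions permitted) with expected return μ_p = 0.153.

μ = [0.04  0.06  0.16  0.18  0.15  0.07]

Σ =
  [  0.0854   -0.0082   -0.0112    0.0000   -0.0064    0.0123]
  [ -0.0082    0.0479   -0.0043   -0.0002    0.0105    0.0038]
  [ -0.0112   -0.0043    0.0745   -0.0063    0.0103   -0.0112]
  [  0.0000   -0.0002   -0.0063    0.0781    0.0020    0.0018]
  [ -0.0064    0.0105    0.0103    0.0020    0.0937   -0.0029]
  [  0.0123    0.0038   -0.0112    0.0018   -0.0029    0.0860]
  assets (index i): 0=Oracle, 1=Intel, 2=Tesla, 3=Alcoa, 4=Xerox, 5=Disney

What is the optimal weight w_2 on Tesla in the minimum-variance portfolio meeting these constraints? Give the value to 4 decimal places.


u=Σ⁻¹μ = [0.8801  1.3000  2.5382  2.4598  1.2132  0.9506]
v=Σ⁻¹𝟙 = [15.3515  22.8363  18.8716  13.9528  7.1248  10.8292]
a=μᵀu=1.210609  b=𝟙ᵀu=9.341969  c=𝟙ᵀv=88.966253  D=ac−b²=20.430945
λ₁=(c·0.153−b)/D = (88.966253·0.153−9.341969)/20.430945 = 0.208990
λ₂=(a−b·0.153)/D = (1.210609−9.341969·0.153)/20.430945 = -0.010705
w* = 0.208990·u + -0.010705·v:
  w_0 = 0.208990·0.8801 + -0.010705·15.3515 = 0.0196  (Oracle)
  w_1 = 0.208990·1.3000 + -0.010705·22.8363 = 0.0272  (Intel)
  w_2 = 0.208990·2.5382 + -0.010705·18.8716 = 0.3284  (Tesla)
  w_3 = 0.208990·2.4598 + -0.010705·13.9528 = 0.3647  (Alcoa)
  w_4 = 0.208990·1.2132 + -0.010705·7.1248 = 0.1773  (Xerox)
  w_5 = 0.208990·0.9506 + -0.010705·10.8292 = 0.0827  (Disney)
Σw_i=1.0000  μᵀw=0.1530
σ²=wᵀΣw=λ₁·μ_p+λ₂ = 0.208990·0.153 + -0.010705 = 0.021271 ≈ 0.0213

0.3284


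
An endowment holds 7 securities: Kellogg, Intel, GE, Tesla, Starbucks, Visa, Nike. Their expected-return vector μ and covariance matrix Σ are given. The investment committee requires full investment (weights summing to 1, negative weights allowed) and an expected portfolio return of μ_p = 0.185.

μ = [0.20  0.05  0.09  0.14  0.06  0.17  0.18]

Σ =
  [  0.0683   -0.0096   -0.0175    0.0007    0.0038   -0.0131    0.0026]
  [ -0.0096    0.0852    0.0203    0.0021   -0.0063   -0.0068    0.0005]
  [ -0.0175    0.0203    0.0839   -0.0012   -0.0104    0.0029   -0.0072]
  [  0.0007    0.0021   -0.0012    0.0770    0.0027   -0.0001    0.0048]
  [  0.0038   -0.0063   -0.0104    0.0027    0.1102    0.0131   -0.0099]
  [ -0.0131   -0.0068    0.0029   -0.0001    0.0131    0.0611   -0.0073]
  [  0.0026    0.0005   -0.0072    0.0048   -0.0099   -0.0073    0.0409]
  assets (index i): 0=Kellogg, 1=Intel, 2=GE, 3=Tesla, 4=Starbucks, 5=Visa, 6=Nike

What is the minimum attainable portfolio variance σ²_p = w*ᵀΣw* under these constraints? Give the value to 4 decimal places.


p=Σ⁻¹μ = [4.1465  0.8567  2.1279  1.4498  0.5893  4.1651  5.2174]
q=Σ⁻¹𝟙 = [23.4093  12.5060  17.0819  10.4158  10.3567  23.5023  31.2952]
a=μᵀp=2.949165  b=𝟙ᵀp=18.552671  c=𝟙ᵀq=128.567137  D=ac−b²=34.964143
λ₁=(c·0.185−b)/D = (128.567137·0.185−18.552671)/34.964143 = 0.149646
λ₂=(a−b·0.185)/D = (2.949165−18.552671·0.185)/34.964143 = -0.013816
w* = 0.149646·p + -0.013816·q:
  w_0 = 0.149646·4.1465 + -0.013816·23.4093 = 0.2971  (Kellogg)
  w_1 = 0.149646·0.8567 + -0.013816·12.5060 = -0.0446  (Intel)
  w_2 = 0.149646·2.1279 + -0.013816·17.0819 = 0.0824  (GE)
  w_3 = 0.149646·1.4498 + -0.013816·10.4158 = 0.0730  (Tesla)
  w_4 = 0.149646·0.5893 + -0.013816·10.3567 = -0.0549  (Starbucks)
  w_5 = 0.149646·4.1651 + -0.013816·23.5023 = 0.2986  (Visa)
  w_6 = 0.149646·5.2174 + -0.013816·31.2952 = 0.3484  (Nike)
Σw_i=1.0000  μᵀw=0.1850
σ²=wᵀΣw=λ₁·μ_p+λ₂ = 0.149646·0.185 + -0.013816 = 0.013868 ≈ 0.0139

0.0139


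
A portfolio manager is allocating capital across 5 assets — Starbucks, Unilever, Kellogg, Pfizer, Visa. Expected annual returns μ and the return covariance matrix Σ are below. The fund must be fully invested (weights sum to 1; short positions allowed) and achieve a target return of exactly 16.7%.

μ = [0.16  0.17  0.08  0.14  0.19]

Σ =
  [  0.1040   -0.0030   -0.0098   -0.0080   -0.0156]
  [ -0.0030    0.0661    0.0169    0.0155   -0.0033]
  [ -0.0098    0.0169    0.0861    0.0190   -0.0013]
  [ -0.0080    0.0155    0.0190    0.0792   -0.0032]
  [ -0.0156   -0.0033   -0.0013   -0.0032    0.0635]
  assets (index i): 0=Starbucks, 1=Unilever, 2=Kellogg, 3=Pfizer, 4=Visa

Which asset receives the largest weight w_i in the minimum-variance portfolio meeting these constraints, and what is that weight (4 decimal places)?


p=Σ⁻¹μ = [2.3370  2.3837  0.4344  1.5857  3.7789]
q=Σ⁻¹𝟙 = [14.7134  12.1004  8.9227  10.4402  20.7003]
a=μᵀp=1.753889  b=𝟙ᵀp=10.519691  c=𝟙ᵀq=66.876848  D=ac−b²=6.630650
λ₁=(c·0.167−b)/D = (66.876848·0.167−10.519691)/6.630650 = 0.097840
λ₂=(a−b·0.167)/D = (1.753889−10.519691·0.167)/6.630650 = -0.000437
w* = 0.097840·p + -0.000437·q:
  w_0 = 0.097840·2.3370 + -0.000437·14.7134 = 0.2222  (Starbucks)
  w_1 = 0.097840·2.3837 + -0.000437·12.1004 = 0.2279  (Unilever)
  w_2 = 0.097840·0.4344 + -0.000437·8.9227 = 0.0386  (Kellogg)
  w_3 = 0.097840·1.5857 + -0.000437·10.4402 = 0.1506  (Pfizer)
  w_4 = 0.097840·3.7789 + -0.000437·20.7003 = 0.3607  (Visa)
Σw_i=1.0000  μᵀw=0.1670
σ²=wᵀΣw=λ₁·μ_p+λ₂ = 0.097840·0.167 + -0.000437 = 0.015902 ≈ 0.0159

Visa (0.3607)


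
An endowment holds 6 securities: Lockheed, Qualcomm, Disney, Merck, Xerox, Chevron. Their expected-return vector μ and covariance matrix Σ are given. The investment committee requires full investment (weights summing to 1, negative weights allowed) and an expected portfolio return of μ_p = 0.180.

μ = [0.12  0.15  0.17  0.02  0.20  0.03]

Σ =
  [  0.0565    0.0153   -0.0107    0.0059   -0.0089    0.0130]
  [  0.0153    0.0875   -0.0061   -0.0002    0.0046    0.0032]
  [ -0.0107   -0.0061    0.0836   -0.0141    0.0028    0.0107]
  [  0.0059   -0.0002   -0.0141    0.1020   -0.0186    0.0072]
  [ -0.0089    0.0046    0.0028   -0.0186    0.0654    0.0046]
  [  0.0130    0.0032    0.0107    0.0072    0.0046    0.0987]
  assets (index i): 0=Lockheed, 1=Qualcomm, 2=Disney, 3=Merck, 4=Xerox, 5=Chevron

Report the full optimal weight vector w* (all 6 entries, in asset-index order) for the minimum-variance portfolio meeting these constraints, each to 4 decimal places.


0.2933  0.1278  0.2832  0.0384  0.4058  -0.1486

u=Σ⁻¹μ = [2.8955  1.2287  2.6419  1.1008  3.6116  -0.6523]
v=Σ⁻¹𝟙 = [19.5560  7.9726  16.3451  14.4477  20.5531  3.5137]
a=μᵀu=1.705658  b=𝟙ᵀu=10.826263  c=𝟙ᵀv=82.388214  D=ac−b²=23.318139
λ₁=(c·0.180−b)/D = (82.388214·0.180−10.826263)/23.318139 = 0.171695
λ₂=(a−b·0.180)/D = (1.705658−10.826263·0.180)/23.318139 = -0.010424
w* = 0.171695·u + -0.010424·v:
  w_0 = 0.171695·2.8955 + -0.010424·19.5560 = 0.2933  (Lockheed)
  w_1 = 0.171695·1.2287 + -0.010424·7.9726 = 0.1278  (Qualcomm)
  w_2 = 0.171695·2.6419 + -0.010424·16.3451 = 0.2832  (Disney)
  w_3 = 0.171695·1.1008 + -0.010424·14.4477 = 0.0384  (Merck)
  w_4 = 0.171695·3.6116 + -0.010424·20.5531 = 0.4058  (Xerox)
  w_5 = 0.171695·-0.6523 + -0.010424·3.5137 = -0.1486  (Chevron)
Σw_i=1.0000  μᵀw=0.1800
σ²=wᵀΣw=λ₁·μ_p+λ₂ = 0.171695·0.180 + -0.010424 = 0.020481 ≈ 0.0205


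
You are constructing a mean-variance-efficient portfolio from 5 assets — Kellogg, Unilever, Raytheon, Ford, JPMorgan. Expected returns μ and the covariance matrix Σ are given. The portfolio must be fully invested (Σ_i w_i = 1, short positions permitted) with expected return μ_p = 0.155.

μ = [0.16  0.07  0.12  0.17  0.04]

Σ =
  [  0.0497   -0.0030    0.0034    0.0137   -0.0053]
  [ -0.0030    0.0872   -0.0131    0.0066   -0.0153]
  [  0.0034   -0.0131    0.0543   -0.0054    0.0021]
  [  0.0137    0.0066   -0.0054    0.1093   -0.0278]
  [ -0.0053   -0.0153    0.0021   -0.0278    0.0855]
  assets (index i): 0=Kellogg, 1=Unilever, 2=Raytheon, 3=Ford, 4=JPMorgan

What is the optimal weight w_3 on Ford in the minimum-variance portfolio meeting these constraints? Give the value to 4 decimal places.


0.2419

p=Σ⁻¹μ = [2.8421  1.3884  2.4720  1.5796  1.3453]
q=Σ⁻¹𝟙 = [18.5195  17.9121  21.9988  11.7494  19.3292]
a=μᵀp=1.170901  b=𝟙ᵀp=9.627387  c=𝟙ᵀq=89.508961  D=ac−b²=12.119593
λ₁=(c·0.155−b)/D = (89.508961·0.155−9.627387)/12.119593 = 0.350383
λ₂=(a−b·0.155)/D = (1.170901−9.627387·0.155)/12.119593 = -0.026514
w* = 0.350383·p + -0.026514·q:
  w_0 = 0.350383·2.8421 + -0.026514·18.5195 = 0.5048  (Kellogg)
  w_1 = 0.350383·1.3884 + -0.026514·17.9121 = 0.0115  (Unilever)
  w_2 = 0.350383·2.4720 + -0.026514·21.9988 = 0.2829  (Raytheon)
  w_3 = 0.350383·1.5796 + -0.026514·11.7494 = 0.2419  (Ford)
  w_4 = 0.350383·1.3453 + -0.026514·19.3292 = -0.0411  (JPMorgan)
Σw_i=1.0000  μᵀw=0.1550
σ²=wᵀΣw=λ₁·μ_p+λ₂ = 0.350383·0.155 + -0.026514 = 0.027795 ≈ 0.0278
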